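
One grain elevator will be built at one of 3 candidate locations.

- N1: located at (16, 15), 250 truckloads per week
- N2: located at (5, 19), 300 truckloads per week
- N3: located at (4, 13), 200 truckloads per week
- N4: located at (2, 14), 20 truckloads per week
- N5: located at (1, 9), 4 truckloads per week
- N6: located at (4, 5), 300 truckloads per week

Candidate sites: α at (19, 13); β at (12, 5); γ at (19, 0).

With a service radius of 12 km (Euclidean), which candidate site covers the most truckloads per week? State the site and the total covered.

Coverage radius r = 12 km; a point is covered iff (Δx)²+(Δy)² ≤ 12² = 144.
  α (19, 13): covers {N1} → 250
  β (12, 5): covers {N1, N3, N5, N6} → 754
  γ (19, 0): covers {none} → 0
Maximum coverage at β: 754 truckloads per week.

β, covering 754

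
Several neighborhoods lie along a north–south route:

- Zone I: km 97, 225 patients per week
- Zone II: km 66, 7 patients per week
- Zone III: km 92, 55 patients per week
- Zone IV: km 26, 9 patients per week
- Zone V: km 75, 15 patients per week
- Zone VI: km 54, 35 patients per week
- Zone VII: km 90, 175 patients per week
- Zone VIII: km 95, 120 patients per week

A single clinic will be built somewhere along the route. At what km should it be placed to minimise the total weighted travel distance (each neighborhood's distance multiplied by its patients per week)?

For a sum of weighted absolute distances on a line, the optimum is the weighted median (not the mean). Total weight W = 641; half-weight = 320.5.
Sort by position and accumulate weight:
  km 26 (Zone IV, w=9) → cum 9
  km 54 (Zone VI, w=35) → cum 44
  km 66 (Zone II, w=7) → cum 51
  km 75 (Zone V, w=15) → cum 66
  km 90 (Zone VII, w=175) → cum 241
  km 92 (Zone III, w=55) → cum 296
  km 95 (Zone VIII, w=120) → cum 416  ≥ 320.5 → median here
  km 97 (Zone I, w=225) → cum 641
Optimal location: km 95.

x = 95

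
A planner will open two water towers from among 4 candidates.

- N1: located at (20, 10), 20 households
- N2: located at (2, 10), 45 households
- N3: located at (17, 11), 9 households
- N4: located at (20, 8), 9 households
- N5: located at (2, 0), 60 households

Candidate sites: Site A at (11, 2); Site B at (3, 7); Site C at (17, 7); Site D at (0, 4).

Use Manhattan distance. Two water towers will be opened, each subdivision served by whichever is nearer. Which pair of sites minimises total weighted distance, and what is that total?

Evaluate every pair (each demand assigned to the nearer of the two):
  {Site B, Site C}: total = 852
  {Site C, Site D}: total = 912
  {Site B, Site D}: total = 1264
  {Site A, Site B}: total = 1270
  {Site A, Site D}: total = 1330
  {Site A, Site C}: total = 1617
Best pair: {Site B, Site C} with total 852.

{Site B, Site C}, total 852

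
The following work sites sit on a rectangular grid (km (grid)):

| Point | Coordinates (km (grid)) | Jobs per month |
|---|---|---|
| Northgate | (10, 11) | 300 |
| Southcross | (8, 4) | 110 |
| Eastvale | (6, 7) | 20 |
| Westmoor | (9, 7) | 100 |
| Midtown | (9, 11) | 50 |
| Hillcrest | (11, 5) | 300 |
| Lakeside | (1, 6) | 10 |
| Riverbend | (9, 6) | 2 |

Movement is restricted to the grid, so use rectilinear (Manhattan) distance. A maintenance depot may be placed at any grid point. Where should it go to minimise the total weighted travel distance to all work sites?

(10, 7)

Manhattan distance separates: Σwᵢ(|x−xᵢ|+|y−yᵢ|) = Σwᵢ|x−xᵢ| + Σwᵢ|y−yᵢ|, so x and y are optimised independently as 1-D weighted medians.
Total weight W = 892; half = 446.
x-coordinate, sorted with cumulative weight:
  x=1 (Lakeside, w=10) cum 10
  x=6 (Eastvale, w=20) cum 30
  x=8 (Southcross, w=110) cum 140
  x=9 (Westmoor, w=100) cum 240
  x=9 (Midtown, w=50) cum 290
  x=9 (Riverbend, w=2) cum 292
  x=10 (Northgate, w=300) cum 592  ← median
  x=11 (Hillcrest, w=300) cum 892
⇒ x* = 10
y-coordinate, sorted with cumulative weight:
  y=4 (Southcross, w=110) cum 110
  y=5 (Hillcrest, w=300) cum 410
  y=6 (Lakeside, w=10) cum 420
  y=6 (Riverbend, w=2) cum 422
  y=7 (Eastvale, w=20) cum 442
  y=7 (Westmoor, w=100) cum 542  ← median
  y=11 (Northgate, w=300) cum 842
  y=11 (Midtown, w=50) cum 892
⇒ y* = 7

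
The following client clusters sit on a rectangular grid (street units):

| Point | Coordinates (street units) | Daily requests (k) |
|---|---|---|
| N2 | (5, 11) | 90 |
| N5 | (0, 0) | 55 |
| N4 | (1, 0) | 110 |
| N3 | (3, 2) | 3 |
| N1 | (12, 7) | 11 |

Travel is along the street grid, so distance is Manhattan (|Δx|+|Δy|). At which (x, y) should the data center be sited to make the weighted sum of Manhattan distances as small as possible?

Manhattan distance separates: Σwᵢ(|x−xᵢ|+|y−yᵢ|) = Σwᵢ|x−xᵢ| + Σwᵢ|y−yᵢ|, so x and y are optimised independently as 1-D weighted medians.
Total weight W = 269; half = 134.5.
x-coordinate, sorted with cumulative weight:
  x=0 (N5, w=55) cum 55
  x=1 (N4, w=110) cum 165  ← median
  x=3 (N3, w=3) cum 168
  x=5 (N2, w=90) cum 258
  x=12 (N1, w=11) cum 269
⇒ x* = 1
y-coordinate, sorted with cumulative weight:
  y=0 (N5, w=55) cum 55
  y=0 (N4, w=110) cum 165  ← median
  y=2 (N3, w=3) cum 168
  y=7 (N1, w=11) cum 179
  y=11 (N2, w=90) cum 269
⇒ y* = 0

(1, 0)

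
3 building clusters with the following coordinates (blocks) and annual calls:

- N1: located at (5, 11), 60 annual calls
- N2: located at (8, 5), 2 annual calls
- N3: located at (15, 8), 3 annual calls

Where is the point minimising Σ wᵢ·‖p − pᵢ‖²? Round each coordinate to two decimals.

The minimiser of Σwᵢ‖p−pᵢ‖² is the weighted centroid p* = (Σwᵢpᵢ)/(Σwᵢ).
Σwᵢ = 65.
Σwᵢxᵢ = 60·5 + 2·8 + 3·15 = 361.
Σwᵢyᵢ = 60·11 + 2·5 + 3·8 = 694.
x* = 361/65 = 5.55, y* = 694/65 = 10.68.

(5.55, 10.68)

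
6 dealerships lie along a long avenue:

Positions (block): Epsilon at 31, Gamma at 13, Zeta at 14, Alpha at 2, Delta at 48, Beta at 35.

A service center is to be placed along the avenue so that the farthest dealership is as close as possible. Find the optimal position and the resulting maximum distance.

The 1-center on a line is the midpoint of the two extreme points: leftmost at 2, rightmost at 48.
Optimal location = (2 + 48)/2 = 25; maximum distance = (48 − 2)/2 = 23.

location 25, max distance 23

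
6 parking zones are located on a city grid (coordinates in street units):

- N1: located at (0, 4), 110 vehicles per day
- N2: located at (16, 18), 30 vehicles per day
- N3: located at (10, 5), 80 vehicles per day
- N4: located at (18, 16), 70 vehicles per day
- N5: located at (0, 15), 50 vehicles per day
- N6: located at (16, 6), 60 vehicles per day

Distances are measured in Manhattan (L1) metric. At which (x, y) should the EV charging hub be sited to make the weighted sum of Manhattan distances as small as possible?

Manhattan distance separates: Σwᵢ(|x−xᵢ|+|y−yᵢ|) = Σwᵢ|x−xᵢ| + Σwᵢ|y−yᵢ|, so x and y are optimised independently as 1-D weighted medians.
Total weight W = 400; half = 200.
x-coordinate, sorted with cumulative weight:
  x=0 (N1, w=110) cum 110
  x=0 (N5, w=50) cum 160
  x=10 (N3, w=80) cum 240  ← median
  x=16 (N2, w=30) cum 270
  x=16 (N6, w=60) cum 330
  x=18 (N4, w=70) cum 400
⇒ x* = 10
y-coordinate, sorted with cumulative weight:
  y=4 (N1, w=110) cum 110
  y=5 (N3, w=80) cum 190
  y=6 (N6, w=60) cum 250  ← median
  y=15 (N5, w=50) cum 300
  y=16 (N4, w=70) cum 370
  y=18 (N2, w=30) cum 400
⇒ y* = 6

(10, 6)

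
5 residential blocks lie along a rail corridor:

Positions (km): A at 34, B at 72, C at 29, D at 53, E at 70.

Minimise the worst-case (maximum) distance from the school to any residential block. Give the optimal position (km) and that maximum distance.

location 50.5, max distance 21.5

The 1-center on a line is the midpoint of the two extreme points: leftmost at 29, rightmost at 72.
Optimal location = (29 + 72)/2 = 50.5; maximum distance = (72 − 29)/2 = 21.5.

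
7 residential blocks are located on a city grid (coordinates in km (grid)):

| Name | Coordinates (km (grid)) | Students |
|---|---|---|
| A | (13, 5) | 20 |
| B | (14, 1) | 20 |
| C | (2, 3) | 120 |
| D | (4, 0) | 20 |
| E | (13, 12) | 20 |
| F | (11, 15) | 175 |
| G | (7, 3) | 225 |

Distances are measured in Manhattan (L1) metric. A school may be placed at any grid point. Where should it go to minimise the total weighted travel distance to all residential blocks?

Manhattan distance separates: Σwᵢ(|x−xᵢ|+|y−yᵢ|) = Σwᵢ|x−xᵢ| + Σwᵢ|y−yᵢ|, so x and y are optimised independently as 1-D weighted medians.
Total weight W = 600; half = 300.
x-coordinate, sorted with cumulative weight:
  x=2 (C, w=120) cum 120
  x=4 (D, w=20) cum 140
  x=7 (G, w=225) cum 365  ← median
  x=11 (F, w=175) cum 540
  x=13 (A, w=20) cum 560
  x=13 (E, w=20) cum 580
  x=14 (B, w=20) cum 600
⇒ x* = 7
y-coordinate, sorted with cumulative weight:
  y=0 (D, w=20) cum 20
  y=1 (B, w=20) cum 40
  y=3 (C, w=120) cum 160
  y=3 (G, w=225) cum 385  ← median
  y=5 (A, w=20) cum 405
  y=12 (E, w=20) cum 425
  y=15 (F, w=175) cum 600
⇒ y* = 3

(7, 3)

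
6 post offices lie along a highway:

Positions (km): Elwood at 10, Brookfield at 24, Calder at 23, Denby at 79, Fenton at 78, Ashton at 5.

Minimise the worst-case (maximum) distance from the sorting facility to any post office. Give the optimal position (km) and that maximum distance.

The 1-center on a line is the midpoint of the two extreme points: leftmost at 5, rightmost at 79.
Optimal location = (5 + 79)/2 = 42; maximum distance = (79 − 5)/2 = 37.

location 42, max distance 37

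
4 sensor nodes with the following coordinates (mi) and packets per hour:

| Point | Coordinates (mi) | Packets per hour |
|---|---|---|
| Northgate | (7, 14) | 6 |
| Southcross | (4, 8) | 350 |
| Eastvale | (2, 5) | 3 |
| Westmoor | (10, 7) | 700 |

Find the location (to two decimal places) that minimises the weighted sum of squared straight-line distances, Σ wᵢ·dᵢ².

The minimiser of Σwᵢ‖p−pᵢ‖² is the weighted centroid p* = (Σwᵢpᵢ)/(Σwᵢ).
Σwᵢ = 1059.
Σwᵢxᵢ = 6·7 + 350·4 + 3·2 + 700·10 = 8448.
Σwᵢyᵢ = 6·14 + 350·8 + 3·5 + 700·7 = 7799.
x* = 8448/1059 = 7.98, y* = 7799/1059 = 7.36.

(7.98, 7.36)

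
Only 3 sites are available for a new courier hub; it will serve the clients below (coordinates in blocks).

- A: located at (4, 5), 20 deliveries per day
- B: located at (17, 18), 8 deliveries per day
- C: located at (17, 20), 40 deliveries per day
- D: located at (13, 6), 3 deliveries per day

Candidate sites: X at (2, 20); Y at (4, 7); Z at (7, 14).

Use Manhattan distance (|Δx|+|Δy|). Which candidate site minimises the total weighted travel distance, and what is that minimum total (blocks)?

Z, total 1034 blocks

Total weighted distance at each candidate:
  X (2, 20): total = 1151
  Y (4, 7): total = 1302
  Z (7, 14): total = 1034
Minimum is at Z with total 1034 blocks.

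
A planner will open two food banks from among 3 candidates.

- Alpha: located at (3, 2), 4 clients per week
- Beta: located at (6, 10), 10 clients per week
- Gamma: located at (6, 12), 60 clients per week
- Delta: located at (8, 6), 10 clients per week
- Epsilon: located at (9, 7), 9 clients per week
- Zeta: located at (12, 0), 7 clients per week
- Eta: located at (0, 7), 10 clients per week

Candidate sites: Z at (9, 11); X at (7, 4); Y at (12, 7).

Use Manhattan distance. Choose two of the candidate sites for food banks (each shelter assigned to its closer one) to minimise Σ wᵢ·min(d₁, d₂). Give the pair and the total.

{Z, X}, total 533

Evaluate every pair (each demand assigned to the nearer of the two):
  {Z, X}: total = 533
  {Z, Y}: total = 582
  {X, Y}: total = 840
Best pair: {Z, X} with total 533.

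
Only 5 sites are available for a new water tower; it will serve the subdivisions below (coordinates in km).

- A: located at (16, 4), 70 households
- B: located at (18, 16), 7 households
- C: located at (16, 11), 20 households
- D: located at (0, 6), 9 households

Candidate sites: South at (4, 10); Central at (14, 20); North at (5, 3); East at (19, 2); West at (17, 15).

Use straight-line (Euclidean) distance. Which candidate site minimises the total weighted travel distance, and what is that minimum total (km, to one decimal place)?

East, total 715.1 km

Total weighted distance at each candidate:
  South (4, 10): total = 1337.5
  Central (14, 20): total = 1530.9
  North (5, 3): total = 1226.4
  East (19, 2): total = 715.1
  West (17, 15): total = 1038.7
Minimum is at East with total 715.1 km.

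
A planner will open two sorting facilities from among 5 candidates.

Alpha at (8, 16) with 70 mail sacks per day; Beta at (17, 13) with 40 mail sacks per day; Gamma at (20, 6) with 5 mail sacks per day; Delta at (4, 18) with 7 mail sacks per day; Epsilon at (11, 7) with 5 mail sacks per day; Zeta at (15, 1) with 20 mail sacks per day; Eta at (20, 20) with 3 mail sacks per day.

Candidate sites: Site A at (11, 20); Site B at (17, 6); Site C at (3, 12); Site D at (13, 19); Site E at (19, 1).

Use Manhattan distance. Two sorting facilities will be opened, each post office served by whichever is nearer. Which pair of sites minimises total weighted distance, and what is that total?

{Site A, Site B}, total 1050

Evaluate every pair (each demand assigned to the nearer of the two):
  {Site A, Site B}: total = 1050
  {Site B, Site D}: total = 1124
  {Site B, Site C}: total = 1200
  {Site D, Site E}: total = 1234
  {Site A, Site E}: total = 1275
  {Site C, Site E}: total = 1474
  {Site A, Site D}: total = 1542
  {Site C, Site D}: total = 1598
  {Site A, Site C}: total = 1726
  {Site B, Site E}: total = 1966
Best pair: {Site A, Site B} with total 1050.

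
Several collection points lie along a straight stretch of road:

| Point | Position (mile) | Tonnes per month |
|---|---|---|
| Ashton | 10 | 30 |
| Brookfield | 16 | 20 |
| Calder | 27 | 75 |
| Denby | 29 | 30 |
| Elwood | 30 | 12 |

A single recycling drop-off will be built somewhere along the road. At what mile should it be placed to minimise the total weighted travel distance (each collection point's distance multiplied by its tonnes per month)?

x = 27

For a sum of weighted absolute distances on a line, the optimum is the weighted median (not the mean). Total weight W = 167; half-weight = 83.5.
Sort by position and accumulate weight:
  mile 10 (Ashton, w=30) → cum 30
  mile 16 (Brookfield, w=20) → cum 50
  mile 27 (Calder, w=75) → cum 125  ≥ 83.5 → median here
  mile 29 (Denby, w=30) → cum 155
  mile 30 (Elwood, w=12) → cum 167
Optimal location: mile 27.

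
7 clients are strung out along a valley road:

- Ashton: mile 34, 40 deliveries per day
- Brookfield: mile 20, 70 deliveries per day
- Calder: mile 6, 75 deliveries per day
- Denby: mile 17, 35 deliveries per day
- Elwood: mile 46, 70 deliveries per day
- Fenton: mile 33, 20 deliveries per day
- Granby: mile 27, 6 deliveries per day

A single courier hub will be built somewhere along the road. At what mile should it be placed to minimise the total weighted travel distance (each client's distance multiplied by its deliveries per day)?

For a sum of weighted absolute distances on a line, the optimum is the weighted median (not the mean). Total weight W = 316; half-weight = 158.
Sort by position and accumulate weight:
  mile 6 (Calder, w=75) → cum 75
  mile 17 (Denby, w=35) → cum 110
  mile 20 (Brookfield, w=70) → cum 180  ≥ 158 → median here
  mile 27 (Granby, w=6) → cum 186
  mile 33 (Fenton, w=20) → cum 206
  mile 34 (Ashton, w=40) → cum 246
  mile 46 (Elwood, w=70) → cum 316
Optimal location: mile 20.

x = 20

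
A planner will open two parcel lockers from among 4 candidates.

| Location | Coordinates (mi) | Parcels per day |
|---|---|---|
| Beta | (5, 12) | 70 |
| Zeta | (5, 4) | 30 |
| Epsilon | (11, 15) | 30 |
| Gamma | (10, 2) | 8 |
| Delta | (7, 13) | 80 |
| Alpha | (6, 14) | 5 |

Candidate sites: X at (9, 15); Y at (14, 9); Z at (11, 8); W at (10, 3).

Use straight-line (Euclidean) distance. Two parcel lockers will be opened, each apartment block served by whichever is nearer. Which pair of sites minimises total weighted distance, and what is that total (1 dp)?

{X, W}, total 813.1

Evaluate every pair (each demand assigned to the nearer of the two):
  {X, W}: total = 813.1
  {X, Z}: total = 917.1
  {X, Y}: total = 1025.5
  {Z, W}: total = 1427.0
  {Y, Z}: total = 1522.3
  {Y, W}: total = 1718.4
Best pair: {X, W} with total 813.1.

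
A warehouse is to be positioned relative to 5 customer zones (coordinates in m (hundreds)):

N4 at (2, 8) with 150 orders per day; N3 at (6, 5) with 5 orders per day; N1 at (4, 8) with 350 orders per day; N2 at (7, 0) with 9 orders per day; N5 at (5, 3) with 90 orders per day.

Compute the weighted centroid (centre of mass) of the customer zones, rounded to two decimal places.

The minimiser of Σwᵢ‖p−pᵢ‖² is the weighted centroid p* = (Σwᵢpᵢ)/(Σwᵢ).
Σwᵢ = 604.
Σwᵢxᵢ = 150·2 + 5·6 + 350·4 + 9·7 + 90·5 = 2243.
Σwᵢyᵢ = 150·8 + 5·5 + 350·8 + 9·0 + 90·3 = 4295.
x* = 2243/604 = 3.71, y* = 4295/604 = 7.11.

(3.71, 7.11)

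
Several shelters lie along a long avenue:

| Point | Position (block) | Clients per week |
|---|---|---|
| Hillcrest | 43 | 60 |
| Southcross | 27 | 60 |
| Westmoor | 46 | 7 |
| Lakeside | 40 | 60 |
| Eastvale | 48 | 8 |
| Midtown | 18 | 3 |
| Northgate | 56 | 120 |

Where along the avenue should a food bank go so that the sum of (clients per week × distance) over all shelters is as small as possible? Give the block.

x = 43

For a sum of weighted absolute distances on a line, the optimum is the weighted median (not the mean). Total weight W = 318; half-weight = 159.
Sort by position and accumulate weight:
  block 18 (Midtown, w=3) → cum 3
  block 27 (Southcross, w=60) → cum 63
  block 40 (Lakeside, w=60) → cum 123
  block 43 (Hillcrest, w=60) → cum 183  ≥ 159 → median here
  block 46 (Westmoor, w=7) → cum 190
  block 48 (Eastvale, w=8) → cum 198
  block 56 (Northgate, w=120) → cum 318
Optimal location: block 43.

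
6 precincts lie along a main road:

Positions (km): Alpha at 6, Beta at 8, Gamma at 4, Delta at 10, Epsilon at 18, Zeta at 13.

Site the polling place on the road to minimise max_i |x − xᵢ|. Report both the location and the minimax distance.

The 1-center on a line is the midpoint of the two extreme points: leftmost at 4, rightmost at 18.
Optimal location = (4 + 18)/2 = 11; maximum distance = (18 − 4)/2 = 7.

location 11, max distance 7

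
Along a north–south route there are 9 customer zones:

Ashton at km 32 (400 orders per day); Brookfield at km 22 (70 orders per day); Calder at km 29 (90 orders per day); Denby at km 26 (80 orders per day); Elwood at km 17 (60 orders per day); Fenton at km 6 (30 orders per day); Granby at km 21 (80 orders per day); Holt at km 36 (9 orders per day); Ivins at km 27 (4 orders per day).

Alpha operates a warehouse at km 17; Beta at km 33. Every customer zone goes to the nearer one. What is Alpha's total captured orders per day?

240

The indifferent point is the midpoint (17+33)/2 = 25; customer zones left of it (closer to Alpha at 17) go to Alpha, those right go to Beta.
  Fenton at 6 (w=30) → Alpha
  Elwood at 17 (w=60) → Alpha
  Granby at 21 (w=80) → Alpha
  Brookfield at 22 (w=70) → Alpha
  Denby at 26 (w=80) → Beta
  Ivins at 27 (w=4) → Beta
  Calder at 29 (w=90) → Beta
  Ashton at 32 (w=400) → Beta
  Holt at 36 (w=9) → Beta
Alpha captures 240; Beta captures 583.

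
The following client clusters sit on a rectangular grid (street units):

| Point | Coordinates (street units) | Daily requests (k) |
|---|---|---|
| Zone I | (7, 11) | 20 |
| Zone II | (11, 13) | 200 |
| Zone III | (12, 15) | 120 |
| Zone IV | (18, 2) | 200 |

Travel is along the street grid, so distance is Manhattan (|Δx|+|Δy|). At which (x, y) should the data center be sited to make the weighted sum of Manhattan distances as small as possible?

Manhattan distance separates: Σwᵢ(|x−xᵢ|+|y−yᵢ|) = Σwᵢ|x−xᵢ| + Σwᵢ|y−yᵢ|, so x and y are optimised independently as 1-D weighted medians.
Total weight W = 540; half = 270.
x-coordinate, sorted with cumulative weight:
  x=7 (Zone I, w=20) cum 20
  x=11 (Zone II, w=200) cum 220
  x=12 (Zone III, w=120) cum 340  ← median
  x=18 (Zone IV, w=200) cum 540
⇒ x* = 12
y-coordinate, sorted with cumulative weight:
  y=2 (Zone IV, w=200) cum 200
  y=11 (Zone I, w=20) cum 220
  y=13 (Zone II, w=200) cum 420  ← median
  y=15 (Zone III, w=120) cum 540
⇒ y* = 13

(12, 13)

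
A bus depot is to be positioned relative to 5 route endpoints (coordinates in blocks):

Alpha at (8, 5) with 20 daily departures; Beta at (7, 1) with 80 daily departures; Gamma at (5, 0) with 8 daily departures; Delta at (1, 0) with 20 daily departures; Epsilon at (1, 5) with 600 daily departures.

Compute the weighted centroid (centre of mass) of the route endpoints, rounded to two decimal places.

(1.90, 4.37)

The minimiser of Σwᵢ‖p−pᵢ‖² is the weighted centroid p* = (Σwᵢpᵢ)/(Σwᵢ).
Σwᵢ = 728.
Σwᵢxᵢ = 20·8 + 80·7 + 8·5 + 20·1 + 600·1 = 1380.
Σwᵢyᵢ = 20·5 + 80·1 + 8·0 + 20·0 + 600·5 = 3180.
x* = 1380/728 = 1.90, y* = 3180/728 = 4.37.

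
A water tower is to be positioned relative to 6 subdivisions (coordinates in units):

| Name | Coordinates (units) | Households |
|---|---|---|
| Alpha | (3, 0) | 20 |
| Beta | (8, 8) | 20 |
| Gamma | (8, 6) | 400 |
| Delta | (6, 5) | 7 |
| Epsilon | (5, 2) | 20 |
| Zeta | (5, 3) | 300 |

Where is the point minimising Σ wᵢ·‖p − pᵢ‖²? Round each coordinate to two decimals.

The minimiser of Σwᵢ‖p−pᵢ‖² is the weighted centroid p* = (Σwᵢpᵢ)/(Σwᵢ).
Σwᵢ = 767.
Σwᵢxᵢ = 20·3 + 20·8 + 400·8 + 7·6 + 20·5 + 300·5 = 5062.
Σwᵢyᵢ = 20·0 + 20·8 + 400·6 + 7·5 + 20·2 + 300·3 = 3535.
x* = 5062/767 = 6.60, y* = 3535/767 = 4.61.

(6.60, 4.61)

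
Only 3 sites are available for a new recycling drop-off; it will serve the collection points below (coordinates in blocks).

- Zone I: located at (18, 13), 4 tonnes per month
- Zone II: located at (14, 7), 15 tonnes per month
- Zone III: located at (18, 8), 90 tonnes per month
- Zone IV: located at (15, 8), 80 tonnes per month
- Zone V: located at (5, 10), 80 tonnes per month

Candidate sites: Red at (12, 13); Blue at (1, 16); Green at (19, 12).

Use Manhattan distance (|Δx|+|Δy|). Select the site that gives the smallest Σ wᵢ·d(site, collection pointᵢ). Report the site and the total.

Total weighted distance at each candidate:
  Red (12, 13): total = 2574
  Blue (1, 16): total = 5220
  Green (19, 12): total = 2528
Minimum is at Green with total 2528 blocks.

Green, total 2528 blocks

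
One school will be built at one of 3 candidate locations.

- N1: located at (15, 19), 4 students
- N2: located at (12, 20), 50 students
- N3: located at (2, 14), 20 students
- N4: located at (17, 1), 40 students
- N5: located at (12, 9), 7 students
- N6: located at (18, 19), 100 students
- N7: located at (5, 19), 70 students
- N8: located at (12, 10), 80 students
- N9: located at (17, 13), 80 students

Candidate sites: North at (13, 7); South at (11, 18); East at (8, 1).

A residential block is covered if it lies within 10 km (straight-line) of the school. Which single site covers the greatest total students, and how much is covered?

South, covering 411

Coverage radius r = 10 km; a point is covered iff (Δx)²+(Δy)² ≤ 10² = 100.
  North (13, 7): covers {N4, N5, N8, N9} → 207
  South (11, 18): covers {N1, N2, N3, N5, N6, N7, N8, N9} → 411
  East (8, 1): covers {N4, N5, N8} → 127
Maximum coverage at South: 411 students.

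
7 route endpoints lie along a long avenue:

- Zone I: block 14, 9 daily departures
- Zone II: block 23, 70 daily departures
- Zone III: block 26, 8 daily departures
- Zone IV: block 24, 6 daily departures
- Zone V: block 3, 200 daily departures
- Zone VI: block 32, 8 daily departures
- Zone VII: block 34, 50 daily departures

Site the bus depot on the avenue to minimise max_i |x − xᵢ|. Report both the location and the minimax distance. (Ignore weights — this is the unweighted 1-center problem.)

location 18.5, max distance 15.5

The 1-center on a line is the midpoint of the two extreme points: leftmost at 3, rightmost at 34.
Optimal location = (3 + 34)/2 = 18.5; maximum distance = (34 − 3)/2 = 15.5.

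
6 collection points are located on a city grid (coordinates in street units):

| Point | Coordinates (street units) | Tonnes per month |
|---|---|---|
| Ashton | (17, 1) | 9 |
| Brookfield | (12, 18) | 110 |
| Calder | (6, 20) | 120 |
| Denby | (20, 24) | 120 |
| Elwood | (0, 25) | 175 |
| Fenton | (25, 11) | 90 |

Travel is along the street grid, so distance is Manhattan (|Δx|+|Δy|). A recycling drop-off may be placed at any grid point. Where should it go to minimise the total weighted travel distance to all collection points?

Manhattan distance separates: Σwᵢ(|x−xᵢ|+|y−yᵢ|) = Σwᵢ|x−xᵢ| + Σwᵢ|y−yᵢ|, so x and y are optimised independently as 1-D weighted medians.
Total weight W = 624; half = 312.
x-coordinate, sorted with cumulative weight:
  x=0 (Elwood, w=175) cum 175
  x=6 (Calder, w=120) cum 295
  x=12 (Brookfield, w=110) cum 405  ← median
  x=17 (Ashton, w=9) cum 414
  x=20 (Denby, w=120) cum 534
  x=25 (Fenton, w=90) cum 624
⇒ x* = 12
y-coordinate, sorted with cumulative weight:
  y=1 (Ashton, w=9) cum 9
  y=11 (Fenton, w=90) cum 99
  y=18 (Brookfield, w=110) cum 209
  y=20 (Calder, w=120) cum 329  ← median
  y=24 (Denby, w=120) cum 449
  y=25 (Elwood, w=175) cum 624
⇒ y* = 20

(12, 20)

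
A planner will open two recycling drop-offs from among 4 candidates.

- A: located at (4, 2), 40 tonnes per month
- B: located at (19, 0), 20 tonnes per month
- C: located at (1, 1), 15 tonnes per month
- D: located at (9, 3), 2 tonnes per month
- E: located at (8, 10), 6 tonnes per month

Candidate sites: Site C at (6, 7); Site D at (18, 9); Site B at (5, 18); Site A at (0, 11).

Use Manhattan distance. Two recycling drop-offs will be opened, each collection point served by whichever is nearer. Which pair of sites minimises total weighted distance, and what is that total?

{Site C, Site D}, total 689

Evaluate every pair (each demand assigned to the nearer of the two):
  {Site C, Site D}: total = 689
  {Site C, Site B}: total = 889
  {Site C, Site A}: total = 889
  {Site D, Site A}: total = 969
  {Site D, Site B}: total = 1291
  {Site B, Site A}: total = 1373
Best pair: {Site C, Site D} with total 689.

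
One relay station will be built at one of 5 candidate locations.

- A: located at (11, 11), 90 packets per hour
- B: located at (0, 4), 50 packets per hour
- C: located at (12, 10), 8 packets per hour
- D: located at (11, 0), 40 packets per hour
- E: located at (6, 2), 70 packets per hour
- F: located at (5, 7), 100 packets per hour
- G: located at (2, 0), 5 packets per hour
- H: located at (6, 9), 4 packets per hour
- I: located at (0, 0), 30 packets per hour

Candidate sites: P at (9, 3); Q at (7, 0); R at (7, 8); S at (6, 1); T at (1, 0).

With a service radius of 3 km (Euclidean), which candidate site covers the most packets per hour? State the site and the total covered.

R, covering 104

Coverage radius r = 3 km; a point is covered iff (Δx)²+(Δy)² ≤ 3² = 9.
  P (9, 3): covers {none} → 0
  Q (7, 0): covers {E} → 70
  R (7, 8): covers {F, H} → 104
  S (6, 1): covers {E} → 70
  T (1, 0): covers {G, I} → 35
Maximum coverage at R: 104 packets per hour.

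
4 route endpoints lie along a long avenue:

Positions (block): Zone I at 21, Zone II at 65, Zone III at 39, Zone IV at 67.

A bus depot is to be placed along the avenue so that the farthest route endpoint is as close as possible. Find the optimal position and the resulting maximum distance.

The 1-center on a line is the midpoint of the two extreme points: leftmost at 21, rightmost at 67.
Optimal location = (21 + 67)/2 = 44; maximum distance = (67 − 21)/2 = 23.

location 44, max distance 23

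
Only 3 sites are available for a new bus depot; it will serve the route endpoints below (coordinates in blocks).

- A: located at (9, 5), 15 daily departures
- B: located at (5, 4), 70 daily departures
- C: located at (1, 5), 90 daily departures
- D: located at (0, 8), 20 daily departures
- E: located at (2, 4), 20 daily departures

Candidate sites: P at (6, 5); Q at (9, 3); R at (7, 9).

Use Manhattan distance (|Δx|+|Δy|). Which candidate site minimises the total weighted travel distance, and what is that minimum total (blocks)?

Total weighted distance at each candidate:
  P (6, 5): total = 915
  Q (9, 3): total = 1720
  R (7, 9): total = 1840
Minimum is at P with total 915 blocks.

P, total 915 blocks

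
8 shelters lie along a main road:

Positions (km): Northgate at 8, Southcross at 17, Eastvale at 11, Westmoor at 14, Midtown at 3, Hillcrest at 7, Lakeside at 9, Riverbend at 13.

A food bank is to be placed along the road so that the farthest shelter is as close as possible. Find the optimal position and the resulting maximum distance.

location 10, max distance 7

The 1-center on a line is the midpoint of the two extreme points: leftmost at 3, rightmost at 17.
Optimal location = (3 + 17)/2 = 10; maximum distance = (17 − 3)/2 = 7.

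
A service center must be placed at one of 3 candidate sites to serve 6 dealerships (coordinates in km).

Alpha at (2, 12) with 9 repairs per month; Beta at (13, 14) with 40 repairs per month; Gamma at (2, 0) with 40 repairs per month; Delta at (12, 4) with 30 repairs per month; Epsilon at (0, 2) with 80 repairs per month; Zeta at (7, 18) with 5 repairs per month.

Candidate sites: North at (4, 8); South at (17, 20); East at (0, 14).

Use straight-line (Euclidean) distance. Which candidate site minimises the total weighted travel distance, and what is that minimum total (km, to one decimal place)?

Total weighted distance at each candidate:
  North (4, 8): total = 1700.2
  South (17, 20): total = 3976.0
  East (0, 14): total = 2580.1
Minimum is at North with total 1700.2 km.

North, total 1700.2 km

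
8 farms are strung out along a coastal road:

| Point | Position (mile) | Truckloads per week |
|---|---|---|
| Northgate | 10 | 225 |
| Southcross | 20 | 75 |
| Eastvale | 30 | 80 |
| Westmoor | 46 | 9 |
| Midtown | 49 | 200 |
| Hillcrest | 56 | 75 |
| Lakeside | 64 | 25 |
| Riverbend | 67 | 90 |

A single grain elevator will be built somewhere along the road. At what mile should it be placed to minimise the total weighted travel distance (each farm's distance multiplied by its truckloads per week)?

For a sum of weighted absolute distances on a line, the optimum is the weighted median (not the mean). Total weight W = 779; half-weight = 389.5.
Sort by position and accumulate weight:
  mile 10 (Northgate, w=225) → cum 225
  mile 20 (Southcross, w=75) → cum 300
  mile 30 (Eastvale, w=80) → cum 380
  mile 46 (Westmoor, w=9) → cum 389
  mile 49 (Midtown, w=200) → cum 589  ≥ 389.5 → median here
  mile 56 (Hillcrest, w=75) → cum 664
  mile 64 (Lakeside, w=25) → cum 689
  mile 67 (Riverbend, w=90) → cum 779
Optimal location: mile 49.

x = 49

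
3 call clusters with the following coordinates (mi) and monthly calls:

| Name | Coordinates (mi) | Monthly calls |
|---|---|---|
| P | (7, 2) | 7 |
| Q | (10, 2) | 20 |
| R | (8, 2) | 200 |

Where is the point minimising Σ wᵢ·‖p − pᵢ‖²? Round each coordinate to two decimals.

(8.15, 2.00)

The minimiser of Σwᵢ‖p−pᵢ‖² is the weighted centroid p* = (Σwᵢpᵢ)/(Σwᵢ).
Σwᵢ = 227.
Σwᵢxᵢ = 7·7 + 20·10 + 200·8 = 1849.
Σwᵢyᵢ = 7·2 + 20·2 + 200·2 = 454.
x* = 1849/227 = 8.15, y* = 454/227 = 2.00.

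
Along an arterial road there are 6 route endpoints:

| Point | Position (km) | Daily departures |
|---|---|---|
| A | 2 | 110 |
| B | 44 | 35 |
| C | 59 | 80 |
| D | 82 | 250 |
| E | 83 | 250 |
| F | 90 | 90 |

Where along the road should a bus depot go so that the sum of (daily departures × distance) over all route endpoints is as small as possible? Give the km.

For a sum of weighted absolute distances on a line, the optimum is the weighted median (not the mean). Total weight W = 815; half-weight = 407.5.
Sort by position and accumulate weight:
  km 2 (A, w=110) → cum 110
  km 44 (B, w=35) → cum 145
  km 59 (C, w=80) → cum 225
  km 82 (D, w=250) → cum 475  ≥ 407.5 → median here
  km 83 (E, w=250) → cum 725
  km 90 (F, w=90) → cum 815
Optimal location: km 82.

x = 82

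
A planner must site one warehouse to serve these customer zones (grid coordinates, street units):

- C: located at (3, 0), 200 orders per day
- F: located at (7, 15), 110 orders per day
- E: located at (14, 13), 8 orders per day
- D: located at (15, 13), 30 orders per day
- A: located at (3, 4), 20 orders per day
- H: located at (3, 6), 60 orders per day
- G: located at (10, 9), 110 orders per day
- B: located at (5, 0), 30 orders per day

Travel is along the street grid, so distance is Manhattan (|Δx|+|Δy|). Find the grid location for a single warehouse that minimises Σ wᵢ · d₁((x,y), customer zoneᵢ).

Manhattan distance separates: Σwᵢ(|x−xᵢ|+|y−yᵢ|) = Σwᵢ|x−xᵢ| + Σwᵢ|y−yᵢ|, so x and y are optimised independently as 1-D weighted medians.
Total weight W = 568; half = 284.
x-coordinate, sorted with cumulative weight:
  x=3 (C, w=200) cum 200
  x=3 (A, w=20) cum 220
  x=3 (H, w=60) cum 280
  x=5 (B, w=30) cum 310  ← median
  x=7 (F, w=110) cum 420
  x=10 (G, w=110) cum 530
  x=14 (E, w=8) cum 538
  x=15 (D, w=30) cum 568
⇒ x* = 5
y-coordinate, sorted with cumulative weight:
  y=0 (C, w=200) cum 200
  y=0 (B, w=30) cum 230
  y=4 (A, w=20) cum 250
  y=6 (H, w=60) cum 310  ← median
  y=9 (G, w=110) cum 420
  y=13 (E, w=8) cum 428
  y=13 (D, w=30) cum 458
  y=15 (F, w=110) cum 568
⇒ y* = 6

(5, 6)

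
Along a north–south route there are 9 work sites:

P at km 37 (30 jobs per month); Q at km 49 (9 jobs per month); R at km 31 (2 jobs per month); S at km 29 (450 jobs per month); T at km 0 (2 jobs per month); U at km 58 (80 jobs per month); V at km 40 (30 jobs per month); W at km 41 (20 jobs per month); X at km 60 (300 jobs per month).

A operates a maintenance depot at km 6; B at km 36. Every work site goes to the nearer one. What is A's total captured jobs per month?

2

The indifferent point is the midpoint (6+36)/2 = 21; work sites left of it (closer to A at 6) go to A, those right go to B.
  T at 0 (w=2) → A
  S at 29 (w=450) → B
  R at 31 (w=2) → B
  P at 37 (w=30) → B
  V at 40 (w=30) → B
  W at 41 (w=20) → B
  Q at 49 (w=9) → B
  U at 58 (w=80) → B
  X at 60 (w=300) → B
A captures 2; B captures 921.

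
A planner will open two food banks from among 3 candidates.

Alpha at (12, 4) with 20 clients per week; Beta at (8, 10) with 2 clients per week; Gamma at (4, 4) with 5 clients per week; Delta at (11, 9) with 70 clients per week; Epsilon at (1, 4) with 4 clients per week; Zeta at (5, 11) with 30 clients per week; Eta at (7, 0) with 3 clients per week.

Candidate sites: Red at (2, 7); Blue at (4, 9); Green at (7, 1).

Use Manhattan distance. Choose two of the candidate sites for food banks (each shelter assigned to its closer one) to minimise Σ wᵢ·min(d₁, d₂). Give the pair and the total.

{Blue, Green}, total 810

Evaluate every pair (each demand assigned to the nearer of the two):
  {Blue, Green}: total = 810
  {Red, Blue}: total = 927
  {Red, Green}: total = 1202
Best pair: {Blue, Green} with total 810.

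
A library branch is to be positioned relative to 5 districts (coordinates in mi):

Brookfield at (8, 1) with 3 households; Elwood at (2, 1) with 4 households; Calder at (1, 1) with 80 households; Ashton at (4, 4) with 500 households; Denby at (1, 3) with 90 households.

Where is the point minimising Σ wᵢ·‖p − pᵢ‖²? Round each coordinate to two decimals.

The minimiser of Σwᵢ‖p−pᵢ‖² is the weighted centroid p* = (Σwᵢpᵢ)/(Σwᵢ).
Σwᵢ = 677.
Σwᵢxᵢ = 3·8 + 4·2 + 80·1 + 500·4 + 90·1 = 2202.
Σwᵢyᵢ = 3·1 + 4·1 + 80·1 + 500·4 + 90·3 = 2357.
x* = 2202/677 = 3.25, y* = 2357/677 = 3.48.

(3.25, 3.48)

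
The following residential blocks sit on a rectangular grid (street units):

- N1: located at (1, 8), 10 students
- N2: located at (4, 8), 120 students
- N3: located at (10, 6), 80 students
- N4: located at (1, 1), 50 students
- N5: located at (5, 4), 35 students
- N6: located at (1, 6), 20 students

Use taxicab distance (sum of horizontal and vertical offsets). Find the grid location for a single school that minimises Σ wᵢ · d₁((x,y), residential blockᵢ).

Manhattan distance separates: Σwᵢ(|x−xᵢ|+|y−yᵢ|) = Σwᵢ|x−xᵢ| + Σwᵢ|y−yᵢ|, so x and y are optimised independently as 1-D weighted medians.
Total weight W = 315; half = 157.5.
x-coordinate, sorted with cumulative weight:
  x=1 (N1, w=10) cum 10
  x=1 (N4, w=50) cum 60
  x=1 (N6, w=20) cum 80
  x=4 (N2, w=120) cum 200  ← median
  x=5 (N5, w=35) cum 235
  x=10 (N3, w=80) cum 315
⇒ x* = 4
y-coordinate, sorted with cumulative weight:
  y=1 (N4, w=50) cum 50
  y=4 (N5, w=35) cum 85
  y=6 (N3, w=80) cum 165  ← median
  y=6 (N6, w=20) cum 185
  y=8 (N1, w=10) cum 195
  y=8 (N2, w=120) cum 315
⇒ y* = 6

(4, 6)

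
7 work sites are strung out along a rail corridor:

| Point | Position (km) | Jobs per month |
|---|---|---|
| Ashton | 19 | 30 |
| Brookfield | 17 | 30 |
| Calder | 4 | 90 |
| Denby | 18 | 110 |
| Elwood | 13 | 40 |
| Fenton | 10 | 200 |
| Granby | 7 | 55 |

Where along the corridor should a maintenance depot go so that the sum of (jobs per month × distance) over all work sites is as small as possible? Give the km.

For a sum of weighted absolute distances on a line, the optimum is the weighted median (not the mean). Total weight W = 555; half-weight = 277.5.
Sort by position and accumulate weight:
  km 4 (Calder, w=90) → cum 90
  km 7 (Granby, w=55) → cum 145
  km 10 (Fenton, w=200) → cum 345  ≥ 277.5 → median here
  km 13 (Elwood, w=40) → cum 385
  km 17 (Brookfield, w=30) → cum 415
  km 18 (Denby, w=110) → cum 525
  km 19 (Ashton, w=30) → cum 555
Optimal location: km 10.

x = 10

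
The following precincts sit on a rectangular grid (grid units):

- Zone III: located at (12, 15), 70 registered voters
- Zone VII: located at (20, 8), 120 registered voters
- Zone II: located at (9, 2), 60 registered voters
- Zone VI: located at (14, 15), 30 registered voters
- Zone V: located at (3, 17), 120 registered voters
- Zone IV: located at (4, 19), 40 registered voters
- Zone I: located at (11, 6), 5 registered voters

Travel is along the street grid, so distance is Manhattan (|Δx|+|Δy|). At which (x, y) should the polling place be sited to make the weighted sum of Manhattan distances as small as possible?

Manhattan distance separates: Σwᵢ(|x−xᵢ|+|y−yᵢ|) = Σwᵢ|x−xᵢ| + Σwᵢ|y−yᵢ|, so x and y are optimised independently as 1-D weighted medians.
Total weight W = 445; half = 222.5.
x-coordinate, sorted with cumulative weight:
  x=3 (Zone V, w=120) cum 120
  x=4 (Zone IV, w=40) cum 160
  x=9 (Zone II, w=60) cum 220
  x=11 (Zone I, w=5) cum 225  ← median
  x=12 (Zone III, w=70) cum 295
  x=14 (Zone VI, w=30) cum 325
  x=20 (Zone VII, w=120) cum 445
⇒ x* = 11
y-coordinate, sorted with cumulative weight:
  y=2 (Zone II, w=60) cum 60
  y=6 (Zone I, w=5) cum 65
  y=8 (Zone VII, w=120) cum 185
  y=15 (Zone III, w=70) cum 255  ← median
  y=15 (Zone VI, w=30) cum 285
  y=17 (Zone V, w=120) cum 405
  y=19 (Zone IV, w=40) cum 445
⇒ y* = 15

(11, 15)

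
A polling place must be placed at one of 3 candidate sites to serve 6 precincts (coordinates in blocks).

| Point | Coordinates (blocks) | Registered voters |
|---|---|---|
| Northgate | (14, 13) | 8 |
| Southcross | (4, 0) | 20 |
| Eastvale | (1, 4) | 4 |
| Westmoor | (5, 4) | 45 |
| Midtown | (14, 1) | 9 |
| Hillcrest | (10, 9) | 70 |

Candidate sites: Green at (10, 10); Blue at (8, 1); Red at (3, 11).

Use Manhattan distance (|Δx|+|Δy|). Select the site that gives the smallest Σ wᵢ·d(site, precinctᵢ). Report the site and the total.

Total weighted distance at each candidate:
  Green (10, 10): total = 1118
  Blue (8, 1): total = 1308
  Red (3, 11): total = 1604
Minimum is at Green with total 1118 blocks.

Green, total 1118 blocks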